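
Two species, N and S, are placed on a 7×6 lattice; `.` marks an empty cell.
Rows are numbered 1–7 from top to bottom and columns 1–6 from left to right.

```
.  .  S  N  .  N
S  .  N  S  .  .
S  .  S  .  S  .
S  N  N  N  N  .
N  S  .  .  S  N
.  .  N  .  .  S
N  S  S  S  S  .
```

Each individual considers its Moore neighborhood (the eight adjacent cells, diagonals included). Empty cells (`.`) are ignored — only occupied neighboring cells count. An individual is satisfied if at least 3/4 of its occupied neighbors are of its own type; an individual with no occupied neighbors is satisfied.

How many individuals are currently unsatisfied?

22

(1,3)S 1/3 ✗
(1,4)N 1/3 ✗
(1,6)N 0/0 ✓
(2,1)S 1/1 ✓
(2,3)N 1/4 ✗
(2,4)S 3/5 ✗
(3,1)S 2/3 ✗
(3,3)S 1/5 ✗
(3,5)S 1/3 ✗
(4,1)S 2/4 ✗
(4,2)N 2/6 ✗
(4,3)N 2/4 ✗
(4,4)N 2/5 ✗
(4,5)N 2/4 ✗
(5,1)N 1/3 ✗
(5,2)S 1/5 ✗
(5,5)S 1/4 ✗
(5,6)N 1/3 ✗
(6,3)N 0/4 ✗
(6,6)S 2/3 ✗
(7,1)N 0/1 ✗
(7,2)S 1/3 ✗
(7,3)S 2/3 ✗
(7,4)S 2/3 ✗
(7,5)S 2/2 ✓
Unsatisfied: (1,3), (1,4), (2,3), (2,4), (3,1), (3,3), (3,5), (4,1), (4,2), (4,3), (4,4), (4,5), (5,1), (5,2), (5,5), (5,6), (6,3), (6,6), (7,1), (7,2), (7,3), (7,4) — 22 in total.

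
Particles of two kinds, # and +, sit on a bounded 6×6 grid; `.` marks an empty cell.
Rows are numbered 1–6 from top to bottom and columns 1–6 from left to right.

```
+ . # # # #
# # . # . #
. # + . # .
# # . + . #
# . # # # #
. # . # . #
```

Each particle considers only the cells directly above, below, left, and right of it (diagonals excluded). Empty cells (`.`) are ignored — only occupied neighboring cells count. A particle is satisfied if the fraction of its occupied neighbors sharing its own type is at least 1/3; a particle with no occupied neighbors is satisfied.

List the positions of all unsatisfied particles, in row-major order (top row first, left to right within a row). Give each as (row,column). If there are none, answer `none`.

(1,1)+ 0/1 ✗
(1,3)# 1/1 ✓
(1,4)# 3/3 ✓
(1,5)# 2/2 ✓
(1,6)# 2/2 ✓
(2,1)# 1/2 ✓
(2,2)# 2/2 ✓
(2,4)# 1/1 ✓
(2,6)# 1/1 ✓
(3,2)# 2/3 ✓
(3,3)+ 0/1 ✗
(3,5)# 0/0 ✓
(4,1)# 2/2 ✓
(4,2)# 2/2 ✓
(4,4)+ 0/1 ✗
(4,6)# 1/1 ✓
(5,1)# 1/1 ✓
(5,3)# 1/1 ✓
(5,4)# 3/4 ✓
(5,5)# 2/2 ✓
(5,6)# 3/3 ✓
(6,2)# 0/0 ✓
(6,4)# 1/1 ✓
(6,6)# 1/1 ✓

(1,1), (3,3), (4,4)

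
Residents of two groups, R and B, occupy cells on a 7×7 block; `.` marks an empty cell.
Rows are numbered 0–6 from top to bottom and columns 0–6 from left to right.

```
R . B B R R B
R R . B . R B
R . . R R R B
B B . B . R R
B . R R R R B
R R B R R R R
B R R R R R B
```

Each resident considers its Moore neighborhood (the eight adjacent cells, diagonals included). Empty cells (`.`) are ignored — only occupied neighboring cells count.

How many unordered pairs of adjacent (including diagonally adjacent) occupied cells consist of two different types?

42

Scan each occupied cell's neighbors to the right and below (and the two forward diagonals) so each pair is counted once.
From row 0: 6 unlike of 15 pairs (running 6/15).
From row 1: 5 unlike of 11 pairs (running 11/26).
From row 2: 7 unlike of 12 pairs (running 18/38).
From row 3: 6 unlike of 13 pairs (running 24/51).
From row 4: 7 unlike of 20 pairs (running 31/71).
From row 5: 9 unlike of 25 pairs (running 40/96).
From row 6: 2 unlike of 6 pairs (running 42/102).
Total adjacent occupied pairs: 102; unlike-type pairs: 42.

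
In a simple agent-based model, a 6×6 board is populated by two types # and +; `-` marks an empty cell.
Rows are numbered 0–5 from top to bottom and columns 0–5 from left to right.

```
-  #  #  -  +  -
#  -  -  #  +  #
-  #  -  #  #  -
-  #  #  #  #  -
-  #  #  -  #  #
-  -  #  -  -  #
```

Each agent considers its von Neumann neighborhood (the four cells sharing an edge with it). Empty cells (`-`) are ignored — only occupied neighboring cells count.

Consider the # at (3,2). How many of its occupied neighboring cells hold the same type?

Occupied neighbors of (3,2): (4,2)=#, (3,1)=#, (3,3)=#.
Same type (#): 3 of 3.

3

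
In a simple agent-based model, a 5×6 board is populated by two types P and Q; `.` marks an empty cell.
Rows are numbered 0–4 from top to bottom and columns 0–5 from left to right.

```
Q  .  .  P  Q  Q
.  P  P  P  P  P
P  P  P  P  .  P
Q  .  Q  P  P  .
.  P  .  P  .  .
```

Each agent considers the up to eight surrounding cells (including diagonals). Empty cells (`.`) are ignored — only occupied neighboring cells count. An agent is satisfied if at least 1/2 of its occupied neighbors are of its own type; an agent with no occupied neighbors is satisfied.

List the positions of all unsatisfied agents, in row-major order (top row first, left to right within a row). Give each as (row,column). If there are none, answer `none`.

(0,0)Q 0/1 not
(0,3)P 3/4 satisfied
(0,4)Q 1/5 not
(0,5)Q 1/3 not
(1,1)P 4/5 satisfied
(1,2)P 6/6 satisfied
(1,3)P 5/6 satisfied
(1,4)P 5/7 satisfied
(1,5)P 2/4 satisfied
(2,0)P 2/3 satisfied
(2,1)P 4/6 satisfied
(2,2)P 6/7 satisfied
(2,3)P 6/7 satisfied
(2,5)P 3/3 satisfied
(3,0)Q 0/3 not
(3,2)Q 0/6 not
(3,3)P 4/5 satisfied
(3,4)P 4/4 satisfied
(4,1)P 0/2 not
(4,3)P 2/3 satisfied

(0,0), (0,4), (0,5), (3,0), (3,2), (4,1)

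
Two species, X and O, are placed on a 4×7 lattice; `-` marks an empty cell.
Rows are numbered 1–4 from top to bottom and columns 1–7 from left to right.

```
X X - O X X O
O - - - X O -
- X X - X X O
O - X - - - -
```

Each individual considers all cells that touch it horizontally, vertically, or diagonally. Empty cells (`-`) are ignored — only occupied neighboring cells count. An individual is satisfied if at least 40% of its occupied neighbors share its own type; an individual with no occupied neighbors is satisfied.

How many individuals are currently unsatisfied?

4

Row 1: (1,1)X 1/2 ok · (1,2)X 1/2 ok · (1,4)O 0/2 unhappy · (1,5)X 2/4 ok · (1,6)X 2/4 ok · (1,7)O 1/2 ok
Row 2: (2,1)O 0/3 unhappy · (2,5)X 4/6 ok · (2,6)O 2/7 unhappy
Row 3: (3,2)X 2/4 ok · (3,3)X 2/2 ok · (3,5)X 2/3 ok · (3,6)X 2/4 ok · (3,7)O 1/2 ok
Row 4: (4,1)O 0/1 unhappy · (4,3)X 2/2 ok
Unsatisfied: (1,4), (2,1), (2,6), (4,1) — 4 in total.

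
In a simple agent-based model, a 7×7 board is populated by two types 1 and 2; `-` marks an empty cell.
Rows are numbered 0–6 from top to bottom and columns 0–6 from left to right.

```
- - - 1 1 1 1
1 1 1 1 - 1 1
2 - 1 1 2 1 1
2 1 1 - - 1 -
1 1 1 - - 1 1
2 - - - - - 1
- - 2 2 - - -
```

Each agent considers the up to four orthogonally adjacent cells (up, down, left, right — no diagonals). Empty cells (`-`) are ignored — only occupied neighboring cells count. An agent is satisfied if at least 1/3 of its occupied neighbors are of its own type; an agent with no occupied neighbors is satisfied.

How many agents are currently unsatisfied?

2

Row 0: (0,3)1 2/2 ok · (0,4)1 2/2 ok · (0,5)1 3/3 ok · (0,6)1 2/2 ok
Row 1: (1,0)1 1/2 ok · (1,1)1 2/2 ok · (1,2)1 3/3 ok · (1,3)1 3/3 ok · (1,5)1 3/3 ok · (1,6)1 3/3 ok
Row 2: (2,0)2 1/2 ok · (2,2)1 3/3 ok · (2,3)1 2/3 ok · (2,4)2 0/2 unhappy · (2,5)1 3/4 ok · (2,6)1 2/2 ok
Row 3: (3,0)2 1/3 ok · (3,1)1 2/3 ok · (3,2)1 3/3 ok · (3,5)1 2/2 ok
Row 4: (4,0)1 1/3 ok · (4,1)1 3/3 ok · (4,2)1 2/2 ok · (4,5)1 2/2 ok · (4,6)1 2/2 ok
Row 5: (5,0)2 0/1 unhappy · (5,6)1 1/1 ok
Row 6: (6,2)2 1/1 ok · (6,3)2 1/1 ok
Unsatisfied: (2,4), (5,0) — 2 in total.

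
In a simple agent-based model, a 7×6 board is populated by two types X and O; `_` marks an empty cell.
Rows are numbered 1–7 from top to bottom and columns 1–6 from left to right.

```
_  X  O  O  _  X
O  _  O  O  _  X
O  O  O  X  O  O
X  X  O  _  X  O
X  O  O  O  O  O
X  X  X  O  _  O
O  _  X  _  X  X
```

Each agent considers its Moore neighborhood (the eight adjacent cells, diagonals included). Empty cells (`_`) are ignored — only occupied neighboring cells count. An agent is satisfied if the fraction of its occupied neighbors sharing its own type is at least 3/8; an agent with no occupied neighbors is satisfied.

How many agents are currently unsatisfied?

9

Row 1: (1,2)X 0/3 unhappy · (1,3)O 3/4 ok · (1,4)O 3/3 ok · (1,6)X 1/1 ok
Row 2: (2,1)O 2/3 ok · (2,3)O 5/7 ok · (2,4)O 5/6 ok · (2,6)X 1/3 unhappy
Row 3: (3,1)O 2/4 ok · (3,2)O 5/7 ok · (3,3)O 4/6 ok · (3,4)X 1/6 unhappy · (3,5)O 3/6 ok · (3,6)O 2/4 ok
Row 4: (4,1)X 2/5 ok · (4,2)X 2/8 unhappy · (4,3)O 5/7 ok · (4,5)X 1/7 unhappy · (4,6)O 4/5 ok
Row 5: (5,1)X 4/5 ok · (5,2)O 2/8 unhappy · (5,3)O 4/7 ok · (5,4)O 4/6 ok · (5,5)O 5/6 ok · (5,6)O 3/4 ok
Row 6: (6,1)X 2/4 ok · (6,2)X 4/7 ok · (6,3)X 2/6 unhappy · (6,4)O 3/6 ok · (6,6)O 2/4 ok
Row 7: (7,1)O 0/2 unhappy · (7,3)X 2/3 ok · (7,5)X 1/3 unhappy · (7,6)X 1/2 ok
Unsatisfied: (1,2), (2,6), (3,4), (4,2), (4,5), (5,2), (6,3), (7,1), (7,5) — 9 in total.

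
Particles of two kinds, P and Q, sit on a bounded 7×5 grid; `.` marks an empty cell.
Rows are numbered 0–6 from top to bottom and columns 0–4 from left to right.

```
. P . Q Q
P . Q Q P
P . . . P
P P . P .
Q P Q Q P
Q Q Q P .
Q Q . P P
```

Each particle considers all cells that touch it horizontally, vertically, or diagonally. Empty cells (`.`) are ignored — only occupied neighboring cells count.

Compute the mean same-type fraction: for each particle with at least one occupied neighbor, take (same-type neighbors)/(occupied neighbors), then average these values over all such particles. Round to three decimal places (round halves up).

0.661

Row 0: (0,1)P 1/2 · (0,3)Q 3/4 · (0,4)Q 2/3
Row 1: (1,0)P 2/2 · (1,2)Q 2/3 · (1,3)Q 3/5 · (1,4)P 1/4
Row 2: (2,0)P 3/3 · (2,4)P 2/3
Row 3: (3,0)P 3/4 · (3,1)P 3/5 · (3,3)P 2/4
Row 4: (4,0)Q 2/5 · (4,1)P 2/7 · (4,2)Q 3/7 · (4,3)Q 2/5 · (4,4)P 2/3
Row 5: (5,0)Q 4/5 · (5,1)Q 6/7 · (5,2)Q 4/7 · (5,3)P 3/6
Row 6: (6,0)Q 3/3 · (6,1)Q 4/4 · (6,3)P 2/3 · (6,4)P 2/2
Sum over 25 particles: 1/2 + 3/4 + 2/3 + 2/2 + 2/3 + 3/5 + 1/4 + 3/3 + 2/3 + 3/4 + 3/5 + 2/4 + 2/5 + 2/7 + 3/7 + 2/5 + 2/3 + 4/5 + 6/7 + 4/7 + 3/6 + 3/3 + 4/4 + 2/3 + 2/2 = 6941/420; mean = 6941/420 ÷ 25 = 6941/10500 = 0.661047… → 0.661.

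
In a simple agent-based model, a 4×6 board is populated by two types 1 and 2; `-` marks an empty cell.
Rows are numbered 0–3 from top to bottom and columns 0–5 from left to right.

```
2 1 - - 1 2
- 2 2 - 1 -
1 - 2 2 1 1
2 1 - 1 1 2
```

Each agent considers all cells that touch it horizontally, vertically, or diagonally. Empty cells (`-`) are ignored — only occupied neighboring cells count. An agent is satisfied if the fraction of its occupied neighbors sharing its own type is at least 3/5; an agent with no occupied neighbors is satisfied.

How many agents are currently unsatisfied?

Row 0: (0,0)2 1/2 ✗ · (0,1)1 0/3 ✗ · (0,4)1 1/2 ✗ · (0,5)2 0/2 ✗
Row 1: (1,1)2 3/5 ✓ · (1,2)2 3/4 ✓ · (1,4)1 3/5 ✓
Row 2: (2,0)1 1/3 ✗ · (2,2)2 3/5 ✓ · (2,3)2 2/6 ✗ · (2,4)1 4/6 ✓ · (2,5)1 3/4 ✓
Row 3: (3,0)2 0/2 ✗ · (3,1)1 1/3 ✗ · (3,3)1 2/4 ✗ · (3,4)1 3/5 ✓ · (3,5)2 0/3 ✗
Unsatisfied: (0,0), (0,1), (0,4), (0,5), (2,0), (2,3), (3,0), (3,1), (3,3), (3,5) — 10 in total.

10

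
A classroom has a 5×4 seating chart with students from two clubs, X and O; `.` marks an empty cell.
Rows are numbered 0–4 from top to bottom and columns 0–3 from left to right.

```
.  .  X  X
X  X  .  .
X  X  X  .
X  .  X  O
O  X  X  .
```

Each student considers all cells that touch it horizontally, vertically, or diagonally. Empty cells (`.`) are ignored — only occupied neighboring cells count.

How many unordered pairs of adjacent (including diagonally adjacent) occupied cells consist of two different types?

Scan each occupied cell's neighbors to the right and below (and the two forward diagonals) so each pair is counted once.
Row 0: X(0,2)–X(0,3)= X(0,2)–X(1,1)=  → 0/2 unlike.
Row 1: X(1,0)–X(1,1)= X(1,0)–X(2,0)= X(1,0)–X(2,1)= X(1,1)–X(2,1)= X(1,1)–X(2,2)= X(1,1)–X(2,0)=  → 0/6 unlike.
Row 2: X(2,0)–X(2,1)= X(2,0)–X(3,0)= X(2,1)–X(2,2)= X(2,1)–X(3,2)= X(2,1)–X(3,0)= X(2,2)–X(3,2)= X(2,2)–O(3,3)≠  → 1/7 unlike.
Row 3: X(3,0)–O(4,0)≠ X(3,0)–X(4,1)= X(3,2)–O(3,3)≠ X(3,2)–X(4,2)= X(3,2)–X(4,1)= O(3,3)–X(4,2)≠  → 3/6 unlike.
Row 4: O(4,0)–X(4,1)≠ X(4,1)–X(4,2)=  → 1/2 unlike.
Total adjacent occupied pairs: 23; unlike-type pairs: 5.

5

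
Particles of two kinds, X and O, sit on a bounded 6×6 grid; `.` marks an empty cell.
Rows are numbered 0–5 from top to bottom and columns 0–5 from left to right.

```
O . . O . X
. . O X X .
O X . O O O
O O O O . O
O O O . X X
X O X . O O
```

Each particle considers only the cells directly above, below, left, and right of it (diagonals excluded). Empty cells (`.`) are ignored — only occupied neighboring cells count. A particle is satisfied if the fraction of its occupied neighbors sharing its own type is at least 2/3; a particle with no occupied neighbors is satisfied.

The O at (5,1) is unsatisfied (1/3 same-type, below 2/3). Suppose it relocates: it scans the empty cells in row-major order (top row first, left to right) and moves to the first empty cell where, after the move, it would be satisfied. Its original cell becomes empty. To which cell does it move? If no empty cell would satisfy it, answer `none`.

Vacating (5,1). Empty cells in order:
  (0,1): 1/1 same-type → satisfied — stop here.

(0,1)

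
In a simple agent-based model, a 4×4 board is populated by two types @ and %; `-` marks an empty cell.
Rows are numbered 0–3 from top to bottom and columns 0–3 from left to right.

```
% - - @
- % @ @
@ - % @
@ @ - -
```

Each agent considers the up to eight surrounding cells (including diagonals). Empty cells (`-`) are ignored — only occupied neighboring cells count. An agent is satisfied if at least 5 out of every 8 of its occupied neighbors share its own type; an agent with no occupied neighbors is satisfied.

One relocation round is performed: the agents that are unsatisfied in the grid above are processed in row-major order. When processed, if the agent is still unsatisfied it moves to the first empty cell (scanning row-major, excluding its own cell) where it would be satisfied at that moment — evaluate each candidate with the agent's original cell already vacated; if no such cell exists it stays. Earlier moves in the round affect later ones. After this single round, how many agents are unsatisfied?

2

Initially unsatisfied (in order): (1,1), (1,2), (2,2).
  (1,1): no empty cell satisfies it; stays.
  (1,2) → (0,2).
  (2,2) → (0,1).
Resulting grid:
% % @ @
- % - @
@ - - @
@ @ - -
Unsatisfied now: (0,2), (1,1).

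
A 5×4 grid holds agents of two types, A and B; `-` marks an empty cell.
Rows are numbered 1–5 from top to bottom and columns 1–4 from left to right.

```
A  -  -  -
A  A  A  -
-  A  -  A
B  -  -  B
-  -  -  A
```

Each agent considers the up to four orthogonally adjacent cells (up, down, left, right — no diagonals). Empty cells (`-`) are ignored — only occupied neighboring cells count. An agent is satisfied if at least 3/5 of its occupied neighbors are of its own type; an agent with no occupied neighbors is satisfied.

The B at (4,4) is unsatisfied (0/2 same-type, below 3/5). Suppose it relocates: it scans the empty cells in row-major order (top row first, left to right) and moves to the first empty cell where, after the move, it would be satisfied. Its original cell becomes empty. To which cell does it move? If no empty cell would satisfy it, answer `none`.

Vacating (4,4). Empty cells in order:
  (1,2): 0/2 same-type → still unsatisfied.
  (1,3): 0/1 same-type → still unsatisfied.
  (1,4): 0/0 same-type → satisfied — stop here.

(1,4)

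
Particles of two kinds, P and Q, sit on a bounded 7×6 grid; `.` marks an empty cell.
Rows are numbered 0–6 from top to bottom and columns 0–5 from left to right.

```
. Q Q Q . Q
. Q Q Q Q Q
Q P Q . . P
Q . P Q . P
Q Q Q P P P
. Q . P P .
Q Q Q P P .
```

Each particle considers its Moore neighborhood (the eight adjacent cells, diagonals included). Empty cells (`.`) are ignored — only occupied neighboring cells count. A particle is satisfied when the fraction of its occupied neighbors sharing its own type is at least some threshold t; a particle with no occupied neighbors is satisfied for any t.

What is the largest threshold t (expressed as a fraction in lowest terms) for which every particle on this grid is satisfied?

1/6

(0,1)Q 3/3
(0,2)Q 5/5
(0,3)Q 4/4
(0,5)Q 2/2
(1,1)Q 5/6
(1,2)Q 6/7
(1,3)Q 5/5
(1,4)Q 4/5
(1,5)Q 2/3
(2,0)Q 2/3
(2,1)P 1/6
(2,2)Q 4/6
(2,5)P 1/3
(3,0)Q 3/4
(3,2)P 2/6
(3,3)Q 2/5
(3,5)P 3/3
(4,0)Q 3/3
(4,1)Q 4/5
(4,2)Q 3/6
(4,3)P 4/6
(4,4)P 5/6
(4,5)P 3/3
(5,1)Q 6/6
(5,3)P 5/7
(5,4)P 6/6
(6,0)Q 2/2
(6,1)Q 3/3
(6,2)Q 2/4
(6,3)P 3/4
(6,4)P 3/3
The smallest same-type fraction is 1/6 at (2,1), which reduces to 1/6. Any threshold above that leaves this particle unsatisfied.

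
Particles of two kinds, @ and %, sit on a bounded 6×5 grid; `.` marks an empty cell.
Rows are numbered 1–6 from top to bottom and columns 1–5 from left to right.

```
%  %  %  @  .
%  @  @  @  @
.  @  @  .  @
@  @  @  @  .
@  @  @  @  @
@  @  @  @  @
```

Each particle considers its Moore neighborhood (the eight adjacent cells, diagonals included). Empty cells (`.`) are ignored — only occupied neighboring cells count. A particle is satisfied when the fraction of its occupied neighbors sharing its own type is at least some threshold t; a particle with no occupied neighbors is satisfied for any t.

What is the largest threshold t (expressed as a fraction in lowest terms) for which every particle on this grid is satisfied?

(1,1)% 2/3
(1,2)% 3/5
(1,3)% 1/5
(1,4)@ 3/4
(2,1)% 2/4
(2,2)@ 3/7
(2,3)@ 5/7
(2,4)@ 5/6
(2,5)@ 3/3
(3,2)@ 6/7
(3,3)@ 7/7
(3,5)@ 3/3
(4,1)@ 4/4
(4,2)@ 7/7
(4,3)@ 7/7
(4,4)@ 6/6
(5,1)@ 5/5
(5,2)@ 8/8
(5,3)@ 8/8
(5,4)@ 7/7
(5,5)@ 4/4
(6,1)@ 3/3
(6,2)@ 5/5
(6,3)@ 5/5
(6,4)@ 5/5
(6,5)@ 3/3
The smallest same-type fraction is 1/5 at (1,3), which reduces to 1/5. Any threshold above that leaves this particle unsatisfied.

1/5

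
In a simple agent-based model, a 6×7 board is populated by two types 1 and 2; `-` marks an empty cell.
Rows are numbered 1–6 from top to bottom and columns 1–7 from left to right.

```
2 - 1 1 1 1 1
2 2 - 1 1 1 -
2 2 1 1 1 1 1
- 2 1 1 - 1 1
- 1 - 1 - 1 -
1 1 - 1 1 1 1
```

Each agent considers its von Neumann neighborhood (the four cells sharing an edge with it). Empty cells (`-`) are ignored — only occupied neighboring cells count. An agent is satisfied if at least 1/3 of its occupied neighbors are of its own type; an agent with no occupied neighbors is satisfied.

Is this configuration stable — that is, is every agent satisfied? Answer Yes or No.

(1,1)2 1/1 ok
(1,3)1 1/1 ok
(1,4)1 3/3 ok
(1,5)1 3/3 ok
(1,6)1 3/3 ok
(1,7)1 1/1 ok
(2,1)2 3/3 ok
(2,2)2 2/2 ok
(2,4)1 3/3 ok
(2,5)1 4/4 ok
(2,6)1 3/3 ok
(3,1)2 2/2 ok
(3,2)2 3/4 ok
(3,3)1 2/3 ok
(3,4)1 4/4 ok
(3,5)1 3/3 ok
(3,6)1 4/4 ok
(3,7)1 2/2 ok
(4,2)2 1/3 ok
(4,3)1 2/3 ok
(4,4)1 3/3 ok
(4,6)1 3/3 ok
(4,7)1 2/2 ok
(5,2)1 1/2 ok
(5,4)1 2/2 ok
(5,6)1 2/2 ok
(6,1)1 1/1 ok
(6,2)1 2/2 ok
(6,4)1 2/2 ok
(6,5)1 2/2 ok
(6,6)1 3/3 ok
(6,7)1 1/1 ok
All meet the threshold, so the configuration is stable.

Yes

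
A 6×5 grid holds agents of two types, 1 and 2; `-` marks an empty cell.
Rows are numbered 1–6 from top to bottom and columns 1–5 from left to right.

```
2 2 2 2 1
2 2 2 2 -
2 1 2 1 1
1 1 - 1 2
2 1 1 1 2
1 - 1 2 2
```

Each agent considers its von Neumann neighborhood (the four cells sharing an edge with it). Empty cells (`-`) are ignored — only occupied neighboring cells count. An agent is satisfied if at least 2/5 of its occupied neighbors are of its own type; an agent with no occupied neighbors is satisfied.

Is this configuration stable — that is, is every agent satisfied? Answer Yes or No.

(1,1)2 2/2 satisfied
(1,2)2 3/3 satisfied
(1,3)2 3/3 satisfied
(1,4)2 2/3 satisfied
(1,5)1 0/1 not
(2,1)2 3/3 satisfied
(2,2)2 3/4 satisfied
(2,3)2 4/4 satisfied
(2,4)2 2/3 satisfied
(3,1)2 1/3 not
(3,2)1 1/4 not
(3,3)2 1/3 not
(3,4)1 2/4 satisfied
(3,5)1 1/2 satisfied
(4,1)1 1/3 not
(4,2)1 3/3 satisfied
(4,4)1 2/3 satisfied
(4,5)2 1/3 not
(5,1)2 0/3 not
(5,2)1 2/3 satisfied
(5,3)1 3/3 satisfied
(5,4)1 2/4 satisfied
(5,5)2 2/3 satisfied
(6,1)1 0/1 not
(6,3)1 1/2 satisfied
(6,4)2 1/3 not
(6,5)2 2/2 satisfied
For instance (1,5) has only 0/1 same-type neighbors, below 2/5.

No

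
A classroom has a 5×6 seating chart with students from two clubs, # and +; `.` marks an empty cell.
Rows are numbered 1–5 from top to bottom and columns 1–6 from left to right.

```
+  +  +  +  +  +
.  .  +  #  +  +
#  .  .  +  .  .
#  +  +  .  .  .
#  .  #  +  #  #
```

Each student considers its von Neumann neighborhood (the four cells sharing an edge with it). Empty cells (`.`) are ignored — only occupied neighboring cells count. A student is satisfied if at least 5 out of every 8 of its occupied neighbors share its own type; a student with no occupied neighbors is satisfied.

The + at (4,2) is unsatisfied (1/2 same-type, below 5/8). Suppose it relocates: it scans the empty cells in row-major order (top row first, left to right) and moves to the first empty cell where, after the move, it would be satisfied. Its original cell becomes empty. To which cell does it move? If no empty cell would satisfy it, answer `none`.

(2,2)

Vacating (4,2). Empty cells in order:
  (2,1): 1/2 same-type → still unsatisfied.
  (2,2): 2/2 same-type → satisfied — stop here.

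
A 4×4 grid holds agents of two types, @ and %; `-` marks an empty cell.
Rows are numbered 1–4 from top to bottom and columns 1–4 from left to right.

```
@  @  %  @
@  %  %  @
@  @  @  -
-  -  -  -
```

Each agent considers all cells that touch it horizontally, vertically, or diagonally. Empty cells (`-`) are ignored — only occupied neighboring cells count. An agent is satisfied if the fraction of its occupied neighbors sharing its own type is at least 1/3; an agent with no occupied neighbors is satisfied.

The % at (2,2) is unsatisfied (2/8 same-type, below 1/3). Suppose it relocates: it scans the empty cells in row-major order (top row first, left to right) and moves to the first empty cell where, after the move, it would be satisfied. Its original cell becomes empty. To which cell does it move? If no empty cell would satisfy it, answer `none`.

(3,4)

Vacating (2,2). Empty cells in order:
  (3,4): 1/3 same-type → satisfied — stop here.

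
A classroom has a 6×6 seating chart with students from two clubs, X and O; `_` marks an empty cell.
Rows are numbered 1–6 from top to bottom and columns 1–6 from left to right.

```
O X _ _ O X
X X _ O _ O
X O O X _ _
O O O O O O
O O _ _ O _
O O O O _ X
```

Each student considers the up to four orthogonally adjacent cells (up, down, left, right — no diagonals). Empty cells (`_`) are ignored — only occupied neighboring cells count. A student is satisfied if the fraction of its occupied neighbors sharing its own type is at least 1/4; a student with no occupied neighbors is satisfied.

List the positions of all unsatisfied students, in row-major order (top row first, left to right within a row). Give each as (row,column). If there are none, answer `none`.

Row 1: (1,1)O 0/2 not · (1,2)X 1/2 satisfied · (1,5)O 0/1 not · (1,6)X 0/2 not
Row 2: (2,1)X 2/3 satisfied · (2,2)X 2/3 satisfied · (2,4)O 0/1 not · (2,6)O 0/1 not
Row 3: (3,1)X 1/3 satisfied · (3,2)O 2/4 satisfied · (3,3)O 2/3 satisfied · (3,4)X 0/3 not
Row 4: (4,1)O 2/3 satisfied · (4,2)O 4/4 satisfied · (4,3)O 3/3 satisfied · (4,4)O 2/3 satisfied · (4,5)O 3/3 satisfied · (4,6)O 1/1 satisfied
Row 5: (5,1)O 3/3 satisfied · (5,2)O 3/3 satisfied · (5,5)O 1/1 satisfied
Row 6: (6,1)O 2/2 satisfied · (6,2)O 3/3 satisfied · (6,3)O 2/2 satisfied · (6,4)O 1/1 satisfied · (6,6)X 0/0 satisfied

(1,1), (1,5), (1,6), (2,4), (2,6), (3,4)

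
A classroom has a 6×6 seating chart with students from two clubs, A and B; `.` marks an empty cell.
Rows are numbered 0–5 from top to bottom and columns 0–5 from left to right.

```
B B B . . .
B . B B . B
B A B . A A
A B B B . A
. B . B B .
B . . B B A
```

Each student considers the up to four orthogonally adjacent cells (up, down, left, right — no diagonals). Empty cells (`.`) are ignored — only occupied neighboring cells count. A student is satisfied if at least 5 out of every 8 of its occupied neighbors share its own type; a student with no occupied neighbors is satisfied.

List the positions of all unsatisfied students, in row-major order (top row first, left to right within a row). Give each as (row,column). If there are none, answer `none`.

(1,5), (2,0), (2,1), (3,0), (3,1), (5,5)

(0,0)B 2/2 ✓
(0,1)B 2/2 ✓
(0,2)B 2/2 ✓
(1,0)B 2/2 ✓
(1,2)B 3/3 ✓
(1,3)B 1/1 ✓
(1,5)B 0/1 ✗
(2,0)B 1/3 ✗
(2,1)A 0/3 ✗
(2,2)B 2/3 ✓
(2,4)A 1/1 ✓
(2,5)A 2/3 ✓
(3,0)A 0/2 ✗
(3,1)B 2/4 ✗
(3,2)B 3/3 ✓
(3,3)B 2/2 ✓
(3,5)A 1/1 ✓
(4,1)B 1/1 ✓
(4,3)B 3/3 ✓
(4,4)B 2/2 ✓
(5,0)B 0/0 ✓
(5,3)B 2/2 ✓
(5,4)B 2/3 ✓
(5,5)A 0/1 ✗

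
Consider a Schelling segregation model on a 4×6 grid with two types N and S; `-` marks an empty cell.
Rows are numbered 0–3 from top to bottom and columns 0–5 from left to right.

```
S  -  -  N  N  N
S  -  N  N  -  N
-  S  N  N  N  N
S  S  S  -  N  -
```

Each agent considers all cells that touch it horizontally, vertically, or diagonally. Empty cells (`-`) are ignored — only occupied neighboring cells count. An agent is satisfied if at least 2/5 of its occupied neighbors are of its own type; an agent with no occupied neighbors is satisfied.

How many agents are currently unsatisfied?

(0,0)S 1/1 satisfied
(0,3)N 3/3 satisfied
(0,4)N 4/4 satisfied
(0,5)N 2/2 satisfied
(1,0)S 2/2 satisfied
(1,2)N 4/5 satisfied
(1,3)N 6/6 satisfied
(1,5)N 4/4 satisfied
(2,1)S 4/6 satisfied
(2,2)N 3/6 satisfied
(2,3)N 5/6 satisfied
(2,4)N 5/5 satisfied
(2,5)N 3/3 satisfied
(3,0)S 2/2 satisfied
(3,1)S 3/4 satisfied
(3,2)S 2/4 satisfied
(3,4)N 3/3 satisfied
Every one meets the threshold.

0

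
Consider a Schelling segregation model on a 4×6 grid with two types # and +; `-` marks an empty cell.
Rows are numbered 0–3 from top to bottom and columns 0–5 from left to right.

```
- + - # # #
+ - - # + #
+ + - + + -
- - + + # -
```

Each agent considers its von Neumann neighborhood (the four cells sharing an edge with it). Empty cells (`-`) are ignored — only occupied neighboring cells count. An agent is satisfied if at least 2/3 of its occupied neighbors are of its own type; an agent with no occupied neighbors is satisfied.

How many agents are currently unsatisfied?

4

Row 0: (0,1)+ 0/0 ✓ · (0,3)# 2/2 ✓ · (0,4)# 2/3 ✓ · (0,5)# 2/2 ✓
Row 1: (1,0)+ 1/1 ✓ · (1,3)# 1/3 ✗ · (1,4)+ 1/4 ✗ · (1,5)# 1/2 ✗
Row 2: (2,0)+ 2/2 ✓ · (2,1)+ 1/1 ✓ · (2,3)+ 2/3 ✓ · (2,4)+ 2/3 ✓
Row 3: (3,2)+ 1/1 ✓ · (3,3)+ 2/3 ✓ · (3,4)# 0/2 ✗
Unsatisfied: (1,3), (1,4), (1,5), (3,4) — 4 in total.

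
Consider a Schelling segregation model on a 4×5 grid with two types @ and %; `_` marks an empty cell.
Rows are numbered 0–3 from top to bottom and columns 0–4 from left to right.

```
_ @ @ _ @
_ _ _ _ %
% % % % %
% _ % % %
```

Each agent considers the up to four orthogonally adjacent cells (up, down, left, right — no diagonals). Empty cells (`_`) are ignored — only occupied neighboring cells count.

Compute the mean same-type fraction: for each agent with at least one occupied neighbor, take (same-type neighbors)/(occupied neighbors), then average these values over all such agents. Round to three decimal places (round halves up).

0.885

Row 0: (0,1)@ 1/1 · (0,2)@ 1/1 · (0,4)@ 0/1
Row 1: (1,4)% 1/2
Row 2: (2,0)% 2/2 · (2,1)% 2/2 · (2,2)% 3/3 · (2,3)% 3/3 · (2,4)% 3/3
Row 3: (3,0)% 1/1 · (3,2)% 2/2 · (3,3)% 3/3 · (3,4)% 2/2
Sum over 13 agents: 1/1 + 1/1 + 0/1 + 1/2 + 2/2 + 2/2 + 3/3 + 3/3 + 3/3 + 1/1 + 2/2 + 3/3 + 2/2 = 23/2; mean = 23/2 ÷ 13 = 23/26 = 0.884615… → 0.885.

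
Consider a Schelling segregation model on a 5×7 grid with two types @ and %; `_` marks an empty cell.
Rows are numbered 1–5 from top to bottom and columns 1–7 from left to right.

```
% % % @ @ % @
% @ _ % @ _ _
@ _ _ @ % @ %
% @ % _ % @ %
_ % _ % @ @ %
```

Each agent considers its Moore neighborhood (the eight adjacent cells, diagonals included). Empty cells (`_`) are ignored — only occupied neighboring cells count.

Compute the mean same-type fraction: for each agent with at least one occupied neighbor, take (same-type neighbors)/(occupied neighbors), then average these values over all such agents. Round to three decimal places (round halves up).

(1,1)% 2/3
(1,2)% 3/4
(1,3)% 2/4
(1,4)@ 2/4
(1,5)@ 2/4
(1,6)% 0/3
(1,7)@ 0/1
(2,1)% 2/4
(2,2)@ 1/5
(2,4)% 2/6
(2,5)@ 4/7
(3,1)@ 2/4
(3,4)@ 1/5
(3,5)% 2/6
(3,6)@ 2/6
(3,7)% 1/3
(4,1)% 1/3
(4,2)@ 1/4
(4,3)% 2/4
(4,5)% 2/7
(4,6)@ 3/8
(4,7)% 2/5
(5,2)% 2/3
(5,4)% 2/3
(5,5)@ 2/4
(5,6)@ 2/5
(5,7)% 1/3
Sum over 27 agents: 2/3 + 3/4 + 2/4 + 2/4 + 2/4 + 0/3 + 0/1 + 2/4 + 1/5 + 2/6 + 4/7 + 2/4 + 1/5 + 2/6 + 2/6 + 1/3 + 1/3 + 1/4 + 2/4 + 2/7 + 3/8 + 2/5 + 2/3 + 2/3 + 2/4 + 2/5 + 1/3 = 3061/280; mean = 3061/280 ÷ 27 = 3061/7560 = 0.404894… → 0.405.

0.405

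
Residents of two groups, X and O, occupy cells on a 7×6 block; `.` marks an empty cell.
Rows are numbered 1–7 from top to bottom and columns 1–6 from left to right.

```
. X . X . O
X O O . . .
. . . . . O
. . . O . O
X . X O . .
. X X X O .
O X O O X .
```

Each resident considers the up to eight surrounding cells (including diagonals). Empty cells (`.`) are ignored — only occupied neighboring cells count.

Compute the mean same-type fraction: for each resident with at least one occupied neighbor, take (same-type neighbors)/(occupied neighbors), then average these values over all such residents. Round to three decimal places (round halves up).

0.480

Row 1: (1,2)X 1/3 · (1,4)X 0/1 · (1,6)O — no occupied neighbors
Row 2: (2,1)X 1/2 · (2,2)O 1/3 · (2,3)O 1/3
Row 3: (3,6)O 1/1
Row 4: (4,4)O 1/2 · (4,6)O 1/1
Row 5: (5,1)X 1/1 · (5,3)X 3/5 · (5,4)O 2/5
Row 6: (6,2)X 4/6 · (6,3)X 4/7 · (6,4)X 3/7 · (6,5)O 2/4
Row 7: (7,1)O 0/2 · (7,2)X 2/4 · (7,3)O 1/5 · (7,4)O 2/5 · (7,5)X 1/3
Sum over 20 residents: 1/3 + 0/1 + 1/2 + 1/3 + 1/3 + 1/1 + 1/2 + 1/1 + 1/1 + 3/5 + 2/5 + 4/6 + 4/7 + 3/7 + 2/4 + 0/2 + 2/4 + 1/5 + 2/5 + 1/3 = 48/5; mean = 48/5 ÷ 20 = 12/25 = 0.48 → 0.480.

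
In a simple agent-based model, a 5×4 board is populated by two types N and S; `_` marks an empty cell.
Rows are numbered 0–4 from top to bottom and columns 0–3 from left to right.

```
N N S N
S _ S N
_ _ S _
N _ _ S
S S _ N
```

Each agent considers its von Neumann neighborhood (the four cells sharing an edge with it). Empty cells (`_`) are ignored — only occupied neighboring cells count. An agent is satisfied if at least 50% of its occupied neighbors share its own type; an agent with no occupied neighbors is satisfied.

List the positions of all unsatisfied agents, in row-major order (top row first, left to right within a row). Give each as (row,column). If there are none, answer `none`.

Row 0: (0,0)N 1/2 ✓ · (0,1)N 1/2 ✓ · (0,2)S 1/3 ✗ · (0,3)N 1/2 ✓
Row 1: (1,0)S 0/1 ✗ · (1,2)S 2/3 ✓ · (1,3)N 1/2 ✓
Row 2: (2,2)S 1/1 ✓
Row 3: (3,0)N 0/1 ✗ · (3,3)S 0/1 ✗
Row 4: (4,0)S 1/2 ✓ · (4,1)S 1/1 ✓ · (4,3)N 0/1 ✗

(0,2), (1,0), (3,0), (3,3), (4,3)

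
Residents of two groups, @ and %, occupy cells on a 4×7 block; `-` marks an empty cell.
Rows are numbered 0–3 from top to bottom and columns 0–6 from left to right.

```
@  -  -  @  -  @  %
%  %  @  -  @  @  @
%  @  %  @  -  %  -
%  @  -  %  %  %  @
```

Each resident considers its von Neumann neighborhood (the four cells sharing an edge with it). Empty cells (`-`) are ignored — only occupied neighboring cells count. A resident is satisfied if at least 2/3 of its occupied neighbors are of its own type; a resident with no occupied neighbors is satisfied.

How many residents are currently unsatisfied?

14

Row 0: (0,0)@ 0/1 ✗ · (0,3)@ 0/0 ✓ · (0,5)@ 1/2 ✗ · (0,6)% 0/2 ✗
Row 1: (1,0)% 2/3 ✓ · (1,1)% 1/3 ✗ · (1,2)@ 0/2 ✗ · (1,4)@ 1/1 ✓ · (1,5)@ 3/4 ✓ · (1,6)@ 1/2 ✗
Row 2: (2,0)% 2/3 ✓ · (2,1)@ 1/4 ✗ · (2,2)% 0/3 ✗ · (2,3)@ 0/2 ✗ · (2,5)% 1/2 ✗
Row 3: (3,0)% 1/2 ✗ · (3,1)@ 1/2 ✗ · (3,3)% 1/2 ✗ · (3,4)% 2/2 ✓ · (3,5)% 2/3 ✓ · (3,6)@ 0/1 ✗
Unsatisfied: (0,0), (0,5), (0,6), (1,1), (1,2), (1,6), (2,1), (2,2), (2,3), (2,5), (3,0), (3,1), (3,3), (3,6) — 14 in total.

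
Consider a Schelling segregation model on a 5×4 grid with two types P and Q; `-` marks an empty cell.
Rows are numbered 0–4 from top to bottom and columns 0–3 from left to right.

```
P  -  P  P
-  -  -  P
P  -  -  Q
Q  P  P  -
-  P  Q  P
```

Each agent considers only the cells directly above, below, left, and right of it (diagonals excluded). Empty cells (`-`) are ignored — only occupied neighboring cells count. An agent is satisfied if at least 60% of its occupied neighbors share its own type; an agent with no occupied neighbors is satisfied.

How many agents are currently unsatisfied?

8

(0,0)P 0/0 satisfied
(0,2)P 1/1 satisfied
(0,3)P 2/2 satisfied
(1,3)P 1/2 not
(2,0)P 0/1 not
(2,3)Q 0/1 not
(3,0)Q 0/2 not
(3,1)P 2/3 satisfied
(3,2)P 1/2 not
(4,1)P 1/2 not
(4,2)Q 0/3 not
(4,3)P 0/1 not
Unsatisfied: (1,3), (2,0), (2,3), (3,0), (3,2), (4,1), (4,2), (4,3) — 8 in total.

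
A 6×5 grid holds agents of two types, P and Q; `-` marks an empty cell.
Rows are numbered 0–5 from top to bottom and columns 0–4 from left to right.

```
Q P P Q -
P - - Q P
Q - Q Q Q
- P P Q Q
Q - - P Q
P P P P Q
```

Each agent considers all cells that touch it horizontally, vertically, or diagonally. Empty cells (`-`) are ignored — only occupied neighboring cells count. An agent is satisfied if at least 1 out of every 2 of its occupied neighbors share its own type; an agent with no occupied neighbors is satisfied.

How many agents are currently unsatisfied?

Row 0: (0,0)Q 0/2 unhappy · (0,1)P 2/3 ok · (0,2)P 1/3 unhappy · (0,3)Q 1/3 unhappy
Row 1: (1,0)P 1/3 unhappy · (1,3)Q 4/6 ok · (1,4)P 0/4 unhappy
Row 2: (2,0)Q 0/2 unhappy · (2,2)Q 3/5 ok · (2,3)Q 5/7 ok · (2,4)Q 4/5 ok
Row 3: (3,1)P 1/4 unhappy · (3,2)P 2/5 unhappy · (3,3)Q 5/7 ok · (3,4)Q 4/5 ok
Row 4: (4,0)Q 0/3 unhappy · (4,3)P 3/7 unhappy · (4,4)Q 3/5 ok
Row 5: (5,0)P 1/2 ok · (5,1)P 2/3 ok · (5,2)P 3/3 ok · (5,3)P 2/4 ok · (5,4)Q 1/3 unhappy
Unsatisfied: (0,0), (0,2), (0,3), (1,0), (1,4), (2,0), (3,1), (3,2), (4,0), (4,3), (5,4) — 11 in total.

11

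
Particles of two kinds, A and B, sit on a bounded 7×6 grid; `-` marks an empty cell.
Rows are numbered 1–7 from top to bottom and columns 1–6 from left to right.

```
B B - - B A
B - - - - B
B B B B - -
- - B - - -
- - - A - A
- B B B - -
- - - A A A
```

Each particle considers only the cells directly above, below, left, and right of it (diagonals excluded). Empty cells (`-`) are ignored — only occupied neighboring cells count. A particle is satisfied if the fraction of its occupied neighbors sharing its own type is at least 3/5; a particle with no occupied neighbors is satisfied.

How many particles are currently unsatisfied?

Row 1: (1,1)B 2/2 ✓ · (1,2)B 1/1 ✓ · (1,5)B 0/1 ✗ · (1,6)A 0/2 ✗
Row 2: (2,1)B 2/2 ✓ · (2,6)B 0/1 ✗
Row 3: (3,1)B 2/2 ✓ · (3,2)B 2/2 ✓ · (3,3)B 3/3 ✓ · (3,4)B 1/1 ✓
Row 4: (4,3)B 1/1 ✓
Row 5: (5,4)A 0/1 ✗ · (5,6)A 0/0 ✓
Row 6: (6,2)B 1/1 ✓ · (6,3)B 2/2 ✓ · (6,4)B 1/3 ✗
Row 7: (7,4)A 1/2 ✗ · (7,5)A 2/2 ✓ · (7,6)A 1/1 ✓
Unsatisfied: (1,5), (1,6), (2,6), (5,4), (6,4), (7,4) — 6 in total.

6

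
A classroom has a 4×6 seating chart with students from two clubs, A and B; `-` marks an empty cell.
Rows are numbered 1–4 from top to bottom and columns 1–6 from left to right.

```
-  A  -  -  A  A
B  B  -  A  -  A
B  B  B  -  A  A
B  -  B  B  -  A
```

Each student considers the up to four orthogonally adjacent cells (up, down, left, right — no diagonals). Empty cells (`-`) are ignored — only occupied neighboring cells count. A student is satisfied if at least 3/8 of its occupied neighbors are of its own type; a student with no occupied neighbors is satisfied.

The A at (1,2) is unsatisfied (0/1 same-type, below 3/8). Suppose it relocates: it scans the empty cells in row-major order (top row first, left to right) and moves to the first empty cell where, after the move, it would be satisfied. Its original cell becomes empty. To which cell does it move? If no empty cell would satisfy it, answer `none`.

Vacating (1,2). Empty cells in order:
  (1,1): 0/1 same-type → still unsatisfied.
  (1,3): 0/0 same-type → satisfied — stop here.

(1,3)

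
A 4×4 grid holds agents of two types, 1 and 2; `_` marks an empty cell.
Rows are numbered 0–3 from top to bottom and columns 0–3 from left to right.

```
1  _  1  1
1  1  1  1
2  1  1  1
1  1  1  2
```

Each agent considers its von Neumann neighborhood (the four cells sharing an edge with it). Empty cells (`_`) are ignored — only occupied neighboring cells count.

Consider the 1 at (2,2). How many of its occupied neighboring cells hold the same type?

4

Occupied neighbors of (2,2): (1,2)=1, (3,2)=1, (2,1)=1, (2,3)=1.
Same type (1): 4 of 4.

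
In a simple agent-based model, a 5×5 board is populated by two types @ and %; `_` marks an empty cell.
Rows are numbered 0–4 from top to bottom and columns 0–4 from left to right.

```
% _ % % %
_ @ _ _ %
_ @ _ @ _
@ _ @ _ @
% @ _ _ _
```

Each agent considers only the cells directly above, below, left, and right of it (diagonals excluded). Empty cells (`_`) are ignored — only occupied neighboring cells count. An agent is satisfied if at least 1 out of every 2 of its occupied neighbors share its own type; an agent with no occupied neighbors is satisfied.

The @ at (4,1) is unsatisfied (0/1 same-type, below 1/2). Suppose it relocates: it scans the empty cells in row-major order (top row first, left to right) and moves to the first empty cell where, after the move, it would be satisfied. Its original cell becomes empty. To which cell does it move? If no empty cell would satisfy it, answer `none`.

Vacating (4,1). Empty cells in order:
  (0,1): 1/3 same-type → still unsatisfied.
  (1,0): 1/2 same-type → satisfied — stop here.

(1,0)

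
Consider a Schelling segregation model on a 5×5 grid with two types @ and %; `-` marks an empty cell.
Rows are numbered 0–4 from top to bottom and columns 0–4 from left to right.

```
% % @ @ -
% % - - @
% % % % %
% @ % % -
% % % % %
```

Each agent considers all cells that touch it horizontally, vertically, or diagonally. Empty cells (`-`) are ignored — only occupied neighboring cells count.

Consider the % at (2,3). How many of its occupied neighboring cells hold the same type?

Occupied neighbors of (2,3): (1,4)=@, (2,2)=%, (2,4)=%, (3,2)=%, (3,3)=%.
Same type (%): 4 of 5.

4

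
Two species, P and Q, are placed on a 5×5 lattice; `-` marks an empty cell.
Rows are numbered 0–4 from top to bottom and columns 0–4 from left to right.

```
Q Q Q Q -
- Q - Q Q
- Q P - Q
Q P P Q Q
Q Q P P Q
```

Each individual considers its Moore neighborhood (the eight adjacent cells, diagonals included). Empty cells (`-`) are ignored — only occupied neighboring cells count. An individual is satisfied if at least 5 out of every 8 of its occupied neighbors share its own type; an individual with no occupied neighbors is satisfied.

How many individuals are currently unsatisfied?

8

Row 0: (0,0)Q 2/2 ok · (0,1)Q 3/3 ok · (0,2)Q 4/4 ok · (0,3)Q 3/3 ok
Row 1: (1,1)Q 4/5 ok · (1,3)Q 4/5 ok · (1,4)Q 3/3 ok
Row 2: (2,1)Q 2/5 unhappy · (2,2)P 2/6 unhappy · (2,4)Q 4/4 ok
Row 3: (3,0)Q 3/4 ok · (3,1)P 3/7 unhappy · (3,2)P 4/7 unhappy · (3,3)Q 3/7 unhappy · (3,4)Q 3/4 ok
Row 4: (4,0)Q 2/3 ok · (4,1)Q 2/5 unhappy · (4,2)P 3/5 unhappy · (4,3)P 2/5 unhappy · (4,4)Q 2/3 ok
Unsatisfied: (2,1), (2,2), (3,1), (3,2), (3,3), (4,1), (4,2), (4,3) — 8 in total.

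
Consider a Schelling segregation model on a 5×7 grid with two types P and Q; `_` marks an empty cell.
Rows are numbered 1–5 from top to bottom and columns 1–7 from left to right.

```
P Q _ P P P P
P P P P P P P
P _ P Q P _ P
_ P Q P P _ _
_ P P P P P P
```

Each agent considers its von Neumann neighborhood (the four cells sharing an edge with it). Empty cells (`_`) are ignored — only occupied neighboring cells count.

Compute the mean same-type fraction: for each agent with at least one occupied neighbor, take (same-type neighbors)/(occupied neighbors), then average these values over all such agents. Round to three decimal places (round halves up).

0.771

Row 1: (1,1)P 1/2 · (1,2)Q 0/2 · (1,4)P 2/2 · (1,5)P 3/3 · (1,6)P 3/3 · (1,7)P 2/2
Row 2: (2,1)P 3/3 · (2,2)P 2/3 · (2,3)P 3/3 · (2,4)P 3/4 · (2,5)P 4/4 · (2,6)P 3/3 · (2,7)P 3/3
Row 3: (3,1)P 1/1 · (3,3)P 1/3 · (3,4)Q 0/4 · (3,5)P 2/3 · (3,7)P 1/1
Row 4: (4,2)P 1/2 · (4,3)Q 0/4 · (4,4)P 2/4 · (4,5)P 3/3
Row 5: (5,2)P 2/2 · (5,3)P 2/3 · (5,4)P 3/3 · (5,5)P 3/3 · (5,6)P 2/2 · (5,7)P 1/1
Sum over 28 agents: 1/2 + 0/2 + 2/2 + 3/3 + 3/3 + 2/2 + 3/3 + 2/3 + 3/3 + 3/4 + 4/4 + 3/3 + 3/3 + 1/1 + 1/3 + 0/4 + 2/3 + 1/1 + 1/2 + 0/4 + 2/4 + 3/3 + 2/2 + 2/3 + 3/3 + 3/3 + 2/2 + 1/1 = 259/12; mean = 259/12 ÷ 28 = 37/48 = 0.770833… → 0.771.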